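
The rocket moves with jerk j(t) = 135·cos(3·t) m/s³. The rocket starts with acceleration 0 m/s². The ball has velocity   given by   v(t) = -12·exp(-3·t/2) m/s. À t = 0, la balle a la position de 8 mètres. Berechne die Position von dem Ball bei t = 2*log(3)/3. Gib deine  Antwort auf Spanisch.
Debemos encontrar la antiderivada de nuestra ecuación de la velocidad v(t) = -12·exp(-3·t/2) 1 vez. La antiderivada de la velocidad, con x(0) = 8, da la posición: x(t) = 8·exp(-3·t/2). Tenemos la posición x(t) = 8·exp(-3·t/2). Sustituyendo t = 2*log(3)/3: x(2*log(3)/3) = 8/3.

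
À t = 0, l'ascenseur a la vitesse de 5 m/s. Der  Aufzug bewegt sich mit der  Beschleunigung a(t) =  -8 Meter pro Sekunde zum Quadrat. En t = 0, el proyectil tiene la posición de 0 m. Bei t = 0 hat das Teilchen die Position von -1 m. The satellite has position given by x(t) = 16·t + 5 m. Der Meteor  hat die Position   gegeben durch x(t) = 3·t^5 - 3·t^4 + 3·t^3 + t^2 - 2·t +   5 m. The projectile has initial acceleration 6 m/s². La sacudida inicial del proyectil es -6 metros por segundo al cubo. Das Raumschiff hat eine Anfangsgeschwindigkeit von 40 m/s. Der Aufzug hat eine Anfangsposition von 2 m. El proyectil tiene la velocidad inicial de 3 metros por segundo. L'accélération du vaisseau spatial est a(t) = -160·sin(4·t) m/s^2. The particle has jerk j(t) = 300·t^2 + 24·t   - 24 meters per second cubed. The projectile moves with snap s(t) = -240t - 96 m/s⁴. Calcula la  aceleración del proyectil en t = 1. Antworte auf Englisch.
We need to integrate our snap equation s(t) = -240·t - 96 2 times. Integrating snap and using the initial condition j(0) = -6, we get j(t) = -120·t^2 - 96·t - 6. Integrating jerk and using the initial condition a(0) = 6, we get a(t) = -40·t^3 - 48·t^2 - 6·t + 6. From the given acceleration equation a(t) = -40·t^3 - 48·t^2 - 6·t + 6, we substitute t = 1 to get a = -88.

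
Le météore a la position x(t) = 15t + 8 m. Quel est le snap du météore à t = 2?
En partant de la position x(t) = 15·t + 8, nous prenons 4 dérivées. La dérivée de la position donne la vitesse: v(t) = 15. En prenant d/dt de v(t), nous trouvons a(t) = 0. La dérivée de l'accélération donne le jerk: j(t) = 0. En dérivant le jerk, nous obtenons le snap: s(t) = 0. Nous avons le snap s(t) = 0. En substituant t = 2: s(2) = 0.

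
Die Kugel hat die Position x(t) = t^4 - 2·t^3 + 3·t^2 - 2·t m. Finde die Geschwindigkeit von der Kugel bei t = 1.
Ausgehend von der Position x(t) = t^4 - 2·t^3 + 3·t^2 - 2·t, nehmen wir 1 Ableitung. Mit d/dt von x(t) finden wir v(t) = 4·t^3 - 6·t^2 + 6·t - 2. Mit v(t) = 4·t^3 - 6·t^2 + 6·t - 2 und Einsetzen von t = 1, finden wir v = 2.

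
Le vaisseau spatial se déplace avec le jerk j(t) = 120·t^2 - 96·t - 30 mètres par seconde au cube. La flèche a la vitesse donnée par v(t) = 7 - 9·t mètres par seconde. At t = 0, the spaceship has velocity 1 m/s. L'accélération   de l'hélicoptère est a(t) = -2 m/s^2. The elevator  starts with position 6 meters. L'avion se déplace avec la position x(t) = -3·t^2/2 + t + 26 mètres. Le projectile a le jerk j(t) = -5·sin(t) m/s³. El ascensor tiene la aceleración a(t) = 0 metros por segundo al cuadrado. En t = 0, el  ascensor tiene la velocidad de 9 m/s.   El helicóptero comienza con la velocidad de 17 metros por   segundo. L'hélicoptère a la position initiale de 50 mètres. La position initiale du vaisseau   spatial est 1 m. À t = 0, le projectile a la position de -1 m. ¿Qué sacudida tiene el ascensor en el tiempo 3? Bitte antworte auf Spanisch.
Para resolver esto, necesitamos tomar 1 derivada de nuestra ecuación de la aceleración a(t) = 0. Derivando la aceleración, obtenemos la sacudida: j(t) = 0. Tenemos la sacudida j(t) = 0. Sustituyendo t = 3: j(3) = 0.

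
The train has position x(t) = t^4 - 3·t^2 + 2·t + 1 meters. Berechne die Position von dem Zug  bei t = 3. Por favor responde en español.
Usando x(t) = t^4 - 3·t^2 + 2·t + 1 y sustituyendo t = 3, encontramos x = 61.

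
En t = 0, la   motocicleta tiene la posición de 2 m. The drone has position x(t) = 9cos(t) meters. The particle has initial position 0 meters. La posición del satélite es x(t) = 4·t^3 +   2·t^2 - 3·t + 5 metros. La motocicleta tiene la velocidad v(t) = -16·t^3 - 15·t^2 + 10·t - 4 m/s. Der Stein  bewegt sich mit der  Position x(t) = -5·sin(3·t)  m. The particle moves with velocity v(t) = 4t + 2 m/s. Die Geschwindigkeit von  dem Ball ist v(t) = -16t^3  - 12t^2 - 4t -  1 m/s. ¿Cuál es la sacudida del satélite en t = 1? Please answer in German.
Ausgehend von der Position x(t) = 4·t^3 + 2·t^2 - 3·t + 5, nehmen wir 3 Ableitungen. Durch Ableiten von der Position erhalten wir die Geschwindigkeit: v(t) = 12·t^2 + 4·t - 3. Die Ableitung von der Geschwindigkeit ergibt die Beschleunigung: a(t) = 24·t + 4. Durch Ableiten von der Beschleunigung erhalten wir den Ruck: j(t) = 24. Wir haben den Ruck j(t) = 24. Durch Einsetzen von t = 1: j(1) = 24.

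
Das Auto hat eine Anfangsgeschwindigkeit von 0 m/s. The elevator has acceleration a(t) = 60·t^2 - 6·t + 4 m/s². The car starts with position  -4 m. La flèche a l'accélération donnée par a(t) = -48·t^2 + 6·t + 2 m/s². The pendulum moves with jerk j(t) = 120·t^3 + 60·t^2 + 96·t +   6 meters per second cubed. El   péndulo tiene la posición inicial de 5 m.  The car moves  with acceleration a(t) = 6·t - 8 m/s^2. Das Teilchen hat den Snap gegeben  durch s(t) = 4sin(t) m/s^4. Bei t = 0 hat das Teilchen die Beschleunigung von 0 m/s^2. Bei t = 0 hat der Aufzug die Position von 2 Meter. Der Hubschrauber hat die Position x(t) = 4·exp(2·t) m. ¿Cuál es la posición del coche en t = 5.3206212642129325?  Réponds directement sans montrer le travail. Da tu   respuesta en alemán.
Bei t = 5.3206212642129325, x = 33.3854814163096.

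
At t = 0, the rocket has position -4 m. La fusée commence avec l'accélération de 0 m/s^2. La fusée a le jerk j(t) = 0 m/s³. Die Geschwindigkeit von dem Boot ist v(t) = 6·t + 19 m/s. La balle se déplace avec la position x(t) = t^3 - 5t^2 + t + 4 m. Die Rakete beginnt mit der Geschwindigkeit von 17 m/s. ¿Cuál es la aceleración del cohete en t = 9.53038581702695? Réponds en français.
En partant du jerk j(t) = 0, nous prenons 1 intégrale. L'intégrale du jerk, avec a(0) = 0, donne l'accélération: a(t) = 0. En utilisant a(t) = 0 et en substituant t = 9.53038581702695, nous trouvons a = 0.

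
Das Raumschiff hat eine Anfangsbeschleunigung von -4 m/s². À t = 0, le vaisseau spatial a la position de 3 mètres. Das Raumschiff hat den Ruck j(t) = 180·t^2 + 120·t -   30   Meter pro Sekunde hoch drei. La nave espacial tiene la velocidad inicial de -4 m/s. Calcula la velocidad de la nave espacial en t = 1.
Para resolver esto, necesitamos tomar 2 antiderivadas de nuestra ecuación de la sacudida j(t) = 180·t^2 + 120·t - 30. Integrando la sacudida y usando la condición inicial a(0) = -4, obtenemos a(t) = 60·t^3 + 60·t^2 - 30·t - 4. La antiderivada de la aceleración es la velocidad. Usando v(0) = -4, obtenemos v(t) = 15·t^4 + 20·t^3 - 15·t^2 - 4·t - 4. Usando v(t) = 15·t^4 + 20·t^3 - 15·t^2 - 4·t - 4 y sustituyendo t = 1, encontramos v = 12.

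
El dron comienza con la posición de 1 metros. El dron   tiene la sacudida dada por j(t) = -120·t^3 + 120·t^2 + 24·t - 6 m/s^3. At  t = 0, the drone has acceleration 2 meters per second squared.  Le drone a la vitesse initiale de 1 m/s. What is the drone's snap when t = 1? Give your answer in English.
Starting from jerk j(t) = -120·t^3 + 120·t^2 + 24·t - 6, we take 1 derivative. Taking d/dt of j(t), we find s(t) = -360·t^2 + 240·t + 24. We have snap s(t) = -360·t^2 + 240·t + 24. Substituting t = 1: s(1) = -96.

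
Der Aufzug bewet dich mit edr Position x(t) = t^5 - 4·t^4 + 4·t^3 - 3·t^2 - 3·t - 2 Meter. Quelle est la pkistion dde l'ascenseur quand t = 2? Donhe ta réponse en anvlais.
Using x(t) = t^5 - 4·t^4 + 4·t^3 - 3·t^2 - 3·t - 2 and substituting t = 2, we find x = -20.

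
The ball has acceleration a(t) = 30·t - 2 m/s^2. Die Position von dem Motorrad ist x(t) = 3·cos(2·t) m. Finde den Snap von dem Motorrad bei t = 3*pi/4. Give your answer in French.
En partant de la position x(t) = 3·cos(2·t), nous prenons 4 dérivées. La dérivée de la position donne la vitesse: v(t) = -6·sin(2·t). La dérivée de la vitesse donne l'accélération: a(t) = -12·cos(2·t). En dérivant l'accélération, nous obtenons le jerk: j(t) = 24·sin(2·t). En prenant d/dt de j(t), nous trouvons s(t) = 48·cos(2·t). De l'équation du snap s(t) = 48·cos(2·t), nous substituons t = 3*pi/4 pour obtenir s = 0.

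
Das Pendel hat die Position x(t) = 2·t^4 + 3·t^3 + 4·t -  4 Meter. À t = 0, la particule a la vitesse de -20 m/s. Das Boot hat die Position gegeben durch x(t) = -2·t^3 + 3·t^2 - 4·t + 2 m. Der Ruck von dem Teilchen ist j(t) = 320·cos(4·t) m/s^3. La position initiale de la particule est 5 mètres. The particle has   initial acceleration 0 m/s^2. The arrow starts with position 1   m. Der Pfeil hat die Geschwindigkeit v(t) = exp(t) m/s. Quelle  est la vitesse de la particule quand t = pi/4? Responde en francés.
En partant du jerk j(t) = 320·cos(4·t), nous prenons 2 primitives. La primitive du jerk, avec a(0) = 0, donne l'accélération: a(t) = 80·sin(4·t). L'intégrale de l'accélération est la vitesse. En utilisant v(0) = -20, nous obtenons v(t) = -20·cos(4·t). En utilisant v(t) = -20·cos(4·t) et en substituant t = pi/4, nous trouvons v = 20.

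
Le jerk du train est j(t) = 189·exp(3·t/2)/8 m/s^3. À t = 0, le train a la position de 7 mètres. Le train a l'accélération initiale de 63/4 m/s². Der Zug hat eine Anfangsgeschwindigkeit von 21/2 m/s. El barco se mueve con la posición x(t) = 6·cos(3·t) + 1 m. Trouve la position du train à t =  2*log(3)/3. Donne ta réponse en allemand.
Wir müssen das Integral unserer Gleichung für den Ruck j(t) = 189·exp(3·t/2)/8 3-mal finden. Die Stammfunktion von dem Ruck ist die Beschleunigung. Mit a(0) = 63/4 erhalten wir a(t) = 63·exp(3·t/2)/4. Die Stammfunktion von der Beschleunigung ist die Geschwindigkeit. Mit v(0) = 21/2 erhalten wir v(t) = 21·exp(3·t/2)/2. Die Stammfunktion von der Geschwindigkeit, mit x(0) = 7, ergibt die Position: x(t) = 7·exp(3·t/2). Wir haben die Position x(t) = 7·exp(3·t/2). Durch Einsetzen von t = 2*log(3)/3: x(2*log(3)/3) = 21.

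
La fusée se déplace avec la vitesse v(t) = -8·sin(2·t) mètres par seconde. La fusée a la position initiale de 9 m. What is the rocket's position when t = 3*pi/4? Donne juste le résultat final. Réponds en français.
À t = 3*pi/4, x = 5.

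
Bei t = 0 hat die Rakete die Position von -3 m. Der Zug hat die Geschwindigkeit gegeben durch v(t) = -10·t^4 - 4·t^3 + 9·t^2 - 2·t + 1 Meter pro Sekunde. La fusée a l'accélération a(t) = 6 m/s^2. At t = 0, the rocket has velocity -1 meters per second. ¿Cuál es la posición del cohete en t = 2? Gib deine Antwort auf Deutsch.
Wir müssen die Stammfunktion unserer Gleichung für die Beschleunigung a(t) = 6 2-mal finden. Mit ∫a(t)dt und Anwendung von v(0) = -1, finden wir v(t) = 6·t - 1. Mit ∫v(t)dt und Anwendung von x(0) = -3, finden wir x(t) = 3·t^2 - t - 3. Wir haben die Position x(t) = 3·t^2 - t - 3. Durch Einsetzen von t = 2: x(2) = 7.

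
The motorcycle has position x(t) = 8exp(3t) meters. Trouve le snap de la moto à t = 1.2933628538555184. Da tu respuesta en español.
Partiendo de la posición x(t) = 8·exp(3·t), tomamos 4 derivadas. La derivada de la posición da la velocidad: v(t) = 24·exp(3·t). Tomando d/dt de v(t), encontramos a(t) = 72·exp(3·t). Tomando d/dt de a(t), encontramos j(t) = 216·exp(3·t). Tomando d/dt de j(t), encontramos s(t) = 648·exp(3·t). Tenemos el snap s(t) = 648·exp(3·t). Sustituyendo t = 1.2933628538555184: s(1.2933628538555184) = 31381.6704530662.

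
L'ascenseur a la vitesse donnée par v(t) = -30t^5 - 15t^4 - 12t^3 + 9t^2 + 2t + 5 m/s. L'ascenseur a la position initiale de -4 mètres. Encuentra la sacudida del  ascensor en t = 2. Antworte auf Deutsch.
Wir müssen unsere Gleichung für die Geschwindigkeit v(t) = -30·t^5 - 15·t^4 - 12·t^3 + 9·t^2 + 2·t + 5 2-mal ableiten. Die Ableitung von der Geschwindigkeit ergibt die Beschleunigung: a(t) = -150·t^4 - 60·t^3 - 36·t^2 + 18·t + 2. Durch Ableiten von der Beschleunigung erhalten wir den Ruck: j(t) = -600·t^3 - 180·t^2 - 72·t + 18. Mit j(t) = -600·t^3 - 180·t^2 - 72·t + 18 und Einsetzen von t = 2, finden wir j = -5646.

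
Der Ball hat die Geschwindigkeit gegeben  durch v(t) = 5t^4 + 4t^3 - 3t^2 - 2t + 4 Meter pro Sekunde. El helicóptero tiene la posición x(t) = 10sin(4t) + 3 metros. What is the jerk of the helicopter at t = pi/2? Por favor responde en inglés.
To solve this, we need to take 3 derivatives of our position equation x(t) = 10·sin(4·t) + 3. Taking d/dt of x(t), we find v(t) = 40·cos(4·t). Taking d/dt of v(t), we find a(t) = -160·sin(4·t). Taking d/dt of a(t), we find j(t) = -640·cos(4·t). From the given jerk equation j(t) = -640·cos(4·t), we substitute t = pi/2 to get j = -640.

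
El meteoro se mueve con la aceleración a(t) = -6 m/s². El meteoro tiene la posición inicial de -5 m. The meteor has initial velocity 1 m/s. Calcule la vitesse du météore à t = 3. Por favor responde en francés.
Pour résoudre ceci, nous devons prendre 1 intégrale de notre équation de l'accélération a(t) = -6. L'intégrale de l'accélération est la vitesse. En utilisant v(0) = 1, nous obtenons v(t) = 1 - 6·t. De l'équation de la vitesse v(t) = 1 - 6·t, nous substituons t = 3 pour obtenir v = -17.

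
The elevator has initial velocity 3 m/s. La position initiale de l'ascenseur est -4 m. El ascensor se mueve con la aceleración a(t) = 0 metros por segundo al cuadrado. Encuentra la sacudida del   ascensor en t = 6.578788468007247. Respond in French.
Pour résoudre ceci, nous devons prendre 1 dérivée de notre équation de l'accélération a(t) = 0. En prenant d/dt de a(t), nous trouvons j(t) = 0. En utilisant j(t) = 0 et en substituant t = 6.578788468007247, nous trouvons j = 0.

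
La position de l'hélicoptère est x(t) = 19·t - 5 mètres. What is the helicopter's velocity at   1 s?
Starting from position x(t) = 19·t - 5, we take 1 derivative. Taking d/dt of x(t), we find v(t) = 19. Using v(t) = 19 and substituting t = 1, we find v = 19.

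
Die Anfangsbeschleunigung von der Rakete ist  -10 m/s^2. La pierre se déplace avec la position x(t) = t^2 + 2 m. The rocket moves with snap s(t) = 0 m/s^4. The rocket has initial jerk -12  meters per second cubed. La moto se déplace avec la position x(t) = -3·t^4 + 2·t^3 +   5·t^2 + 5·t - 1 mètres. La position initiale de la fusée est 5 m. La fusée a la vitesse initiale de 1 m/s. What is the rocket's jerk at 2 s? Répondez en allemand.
Ausgehend von dem Snap s(t) = 0, nehmen wir 1 Integral. Mit ∫s(t)dt und Anwendung von j(0) = -12, finden wir j(t) = -12. Wir haben den Ruck j(t) = -12. Durch Einsetzen von t = 2: j(2) = -12.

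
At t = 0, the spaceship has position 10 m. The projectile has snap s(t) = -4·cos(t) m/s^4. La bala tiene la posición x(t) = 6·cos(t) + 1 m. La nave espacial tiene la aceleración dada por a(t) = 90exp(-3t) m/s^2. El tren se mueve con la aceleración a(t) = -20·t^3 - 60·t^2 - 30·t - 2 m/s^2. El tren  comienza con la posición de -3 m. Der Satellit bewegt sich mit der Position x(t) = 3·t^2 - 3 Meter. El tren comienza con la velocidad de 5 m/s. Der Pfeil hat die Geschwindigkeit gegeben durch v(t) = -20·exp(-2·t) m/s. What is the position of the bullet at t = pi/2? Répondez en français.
Nous avons la position x(t) = 6·cos(t) + 1. En substituant t = pi/2: x(pi/2) = 1.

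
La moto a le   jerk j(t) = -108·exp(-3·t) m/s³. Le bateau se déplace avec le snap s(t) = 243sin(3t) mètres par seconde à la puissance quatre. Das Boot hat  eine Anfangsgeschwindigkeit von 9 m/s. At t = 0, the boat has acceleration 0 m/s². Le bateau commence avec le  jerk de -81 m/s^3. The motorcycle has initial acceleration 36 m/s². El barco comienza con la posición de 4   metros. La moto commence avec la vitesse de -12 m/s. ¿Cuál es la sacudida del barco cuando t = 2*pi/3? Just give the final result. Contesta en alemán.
Der Ruck bei t = 2*pi/3 ist j = -81.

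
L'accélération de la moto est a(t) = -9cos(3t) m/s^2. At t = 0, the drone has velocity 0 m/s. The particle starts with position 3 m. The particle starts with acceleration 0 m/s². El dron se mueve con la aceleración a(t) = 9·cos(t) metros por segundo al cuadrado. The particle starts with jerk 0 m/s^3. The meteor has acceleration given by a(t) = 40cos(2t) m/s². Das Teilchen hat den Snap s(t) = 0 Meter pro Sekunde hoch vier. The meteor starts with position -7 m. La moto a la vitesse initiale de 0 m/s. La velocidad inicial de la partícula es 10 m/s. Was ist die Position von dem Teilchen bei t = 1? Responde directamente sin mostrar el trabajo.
Die Antwort ist 13.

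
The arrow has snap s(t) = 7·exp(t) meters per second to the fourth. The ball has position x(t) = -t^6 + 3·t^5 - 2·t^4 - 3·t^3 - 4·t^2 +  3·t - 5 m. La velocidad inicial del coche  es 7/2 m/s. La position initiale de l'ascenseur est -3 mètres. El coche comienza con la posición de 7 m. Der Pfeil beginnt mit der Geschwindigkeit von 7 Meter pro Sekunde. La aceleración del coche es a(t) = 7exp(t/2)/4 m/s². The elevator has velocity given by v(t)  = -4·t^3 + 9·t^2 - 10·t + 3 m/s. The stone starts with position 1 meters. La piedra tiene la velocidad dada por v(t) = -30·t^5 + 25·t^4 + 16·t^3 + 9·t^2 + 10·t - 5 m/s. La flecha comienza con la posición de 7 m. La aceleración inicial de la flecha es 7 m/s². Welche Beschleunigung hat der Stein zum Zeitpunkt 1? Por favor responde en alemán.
Um dies zu lösen, müssen wir 1 Ableitung unserer Gleichung für die Geschwindigkeit v(t) = -30·t^5 + 25·t^4 + 16·t^3 + 9·t^2 + 10·t - 5 nehmen. Die Ableitung von der Geschwindigkeit ergibt die Beschleunigung: a(t) = -150·t^4 + 100·t^3 + 48·t^2 + 18·t + 10. Mit a(t) = -150·t^4 + 100·t^3 + 48·t^2 + 18·t + 10 und Einsetzen von t = 1, finden wir a = 26.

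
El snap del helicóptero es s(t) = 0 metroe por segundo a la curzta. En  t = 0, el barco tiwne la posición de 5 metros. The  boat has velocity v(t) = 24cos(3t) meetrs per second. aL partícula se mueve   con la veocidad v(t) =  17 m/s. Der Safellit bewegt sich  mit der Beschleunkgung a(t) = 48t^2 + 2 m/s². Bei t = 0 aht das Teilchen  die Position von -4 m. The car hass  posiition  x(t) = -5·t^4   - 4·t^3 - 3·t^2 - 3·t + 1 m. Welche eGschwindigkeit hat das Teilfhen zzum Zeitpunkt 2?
Aus der Gleichung für die Geschwindigkeit v(t) = 17, setzen wir t = 2 ein und erhalten v = 17.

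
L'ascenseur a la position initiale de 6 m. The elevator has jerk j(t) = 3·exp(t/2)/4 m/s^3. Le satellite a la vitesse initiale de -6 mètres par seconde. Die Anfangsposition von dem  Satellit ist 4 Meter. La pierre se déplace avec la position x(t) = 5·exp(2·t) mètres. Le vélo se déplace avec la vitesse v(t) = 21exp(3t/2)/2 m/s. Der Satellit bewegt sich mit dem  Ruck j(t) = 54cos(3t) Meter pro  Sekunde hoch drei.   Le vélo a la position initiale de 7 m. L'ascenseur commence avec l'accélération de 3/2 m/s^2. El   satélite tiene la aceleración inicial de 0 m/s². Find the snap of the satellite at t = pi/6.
We must differentiate our jerk equation j(t) = 54·cos(3·t) 1 time. Taking d/dt of j(t), we find s(t) = -162·sin(3·t). From the given snap equation s(t) = -162·sin(3·t), we substitute t = pi/6 to get s = -162.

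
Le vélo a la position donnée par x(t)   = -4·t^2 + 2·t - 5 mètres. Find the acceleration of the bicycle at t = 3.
We must differentiate our position equation x(t) = -4·t^2 + 2·t - 5 2 times. Taking d/dt of x(t), we find v(t) = 2 - 8·t. The derivative of velocity gives acceleration: a(t) = -8. We have acceleration a(t) = -8. Substituting t = 3: a(3) = -8.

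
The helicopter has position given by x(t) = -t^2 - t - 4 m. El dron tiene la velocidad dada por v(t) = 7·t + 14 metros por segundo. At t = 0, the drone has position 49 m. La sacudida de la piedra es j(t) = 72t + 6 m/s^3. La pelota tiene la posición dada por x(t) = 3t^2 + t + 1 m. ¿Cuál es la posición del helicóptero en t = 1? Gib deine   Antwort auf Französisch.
De l'équation de la position x(t) = -t^2 - t - 4, nous substituons t = 1 pour obtenir x = -6.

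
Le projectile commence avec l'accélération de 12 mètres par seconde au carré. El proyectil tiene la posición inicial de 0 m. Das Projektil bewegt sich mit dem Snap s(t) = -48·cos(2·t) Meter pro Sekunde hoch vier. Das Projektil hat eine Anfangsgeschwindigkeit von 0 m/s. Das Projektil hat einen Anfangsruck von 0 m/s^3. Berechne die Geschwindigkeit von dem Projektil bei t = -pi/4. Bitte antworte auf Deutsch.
Um dies zu lösen, müssen wir 3 Integrale unserer Gleichung für den Snap s(t) = -48·cos(2·t) finden. Durch Integration von dem Snap und Verwendung der Anfangsbedingung j(0) = 0, erhalten wir j(t) = -24·sin(2·t). Die Stammfunktion von dem Ruck ist die Beschleunigung. Mit a(0) = 12 erhalten wir a(t) = 12·cos(2·t). Die Stammfunktion von der Beschleunigung ist die Geschwindigkeit. Mit v(0) = 0 erhalten wir v(t) = 6·sin(2·t). Aus der Gleichung für die Geschwindigkeit v(t) = 6·sin(2·t), setzen wir t = -pi/4 ein und erhalten v = -6.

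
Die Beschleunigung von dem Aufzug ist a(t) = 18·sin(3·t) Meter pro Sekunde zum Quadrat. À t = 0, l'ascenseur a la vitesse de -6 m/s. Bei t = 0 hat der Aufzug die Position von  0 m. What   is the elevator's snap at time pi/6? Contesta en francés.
Nous devons dériver notre équation de l'accélération a(t) = 18·sin(3·t) 2 fois. En dérivant l'accélération, nous obtenons le jerk: j(t) = 54·cos(3·t). En dérivant le jerk, nous obtenons le snap: s(t) = -162·sin(3·t). Nous avons le snap s(t) = -162·sin(3·t). En substituant t = pi/6: s(pi/6) = -162.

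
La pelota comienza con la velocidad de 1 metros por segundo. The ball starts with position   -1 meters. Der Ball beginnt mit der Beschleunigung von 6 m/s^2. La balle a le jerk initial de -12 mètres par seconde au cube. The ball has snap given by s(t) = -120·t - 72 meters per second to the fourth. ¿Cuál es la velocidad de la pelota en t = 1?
Partiendo del snap s(t) = -120·t - 72, tomamos 3 integrales. La integral del snap, con j(0) = -12, da la sacudida: j(t) = -60·t^2 - 72·t - 12. La integral de la sacudida, con a(0) = 6, da la aceleración: a(t) = -20·t^3 - 36·t^2 - 12·t + 6. Tomando ∫a(t)dt y aplicando v(0) = 1, encontramos v(t) = -5·t^4 - 12·t^3 - 6·t^2 + 6·t + 1. Tenemos la velocidad v(t) = -5·t^4 - 12·t^3 - 6·t^2 + 6·t + 1. Sustituyendo t = 1: v(1) = -16.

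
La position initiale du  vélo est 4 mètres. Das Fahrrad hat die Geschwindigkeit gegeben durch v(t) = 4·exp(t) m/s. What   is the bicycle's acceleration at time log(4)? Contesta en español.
Para resolver esto, necesitamos tomar 1 derivada de nuestra ecuación de la velocidad v(t) = 4·exp(t). Tomando d/dt de v(t), encontramos a(t) = 4·exp(t). Tenemos la aceleración a(t) = 4·exp(t). Sustituyendo t = log(4): a(log(4)) = 16.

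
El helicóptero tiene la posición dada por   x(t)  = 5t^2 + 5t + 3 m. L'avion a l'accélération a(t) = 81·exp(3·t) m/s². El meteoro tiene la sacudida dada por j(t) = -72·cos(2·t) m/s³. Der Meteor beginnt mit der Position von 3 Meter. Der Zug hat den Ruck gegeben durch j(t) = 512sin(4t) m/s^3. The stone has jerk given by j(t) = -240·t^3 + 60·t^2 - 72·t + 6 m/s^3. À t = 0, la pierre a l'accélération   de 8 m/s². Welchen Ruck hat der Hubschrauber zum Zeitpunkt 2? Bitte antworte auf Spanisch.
Partiendo de la posición x(t) = 5·t^2 + 5·t + 3, tomamos 3 derivadas. Derivando la posición, obtenemos la velocidad: v(t) = 10·t + 5. Tomando d/dt de v(t), encontramos a(t) = 10. Derivando la aceleración, obtenemos la sacudida: j(t) = 0. De la ecuación de la sacudida j(t) = 0, sustituimos t = 2 para obtener j = 0.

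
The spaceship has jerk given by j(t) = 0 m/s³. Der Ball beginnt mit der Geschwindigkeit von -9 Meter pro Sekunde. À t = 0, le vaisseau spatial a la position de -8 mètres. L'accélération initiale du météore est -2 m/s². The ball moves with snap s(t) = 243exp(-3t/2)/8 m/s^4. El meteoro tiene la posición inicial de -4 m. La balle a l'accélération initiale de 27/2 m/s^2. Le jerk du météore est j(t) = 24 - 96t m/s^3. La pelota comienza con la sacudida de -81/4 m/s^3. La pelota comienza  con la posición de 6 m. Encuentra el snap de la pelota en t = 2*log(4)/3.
De la ecuación del snap s(t) = 243·exp(-3·t/2)/8, sustituimos t = 2*log(4)/3 para obtener s = 243/32.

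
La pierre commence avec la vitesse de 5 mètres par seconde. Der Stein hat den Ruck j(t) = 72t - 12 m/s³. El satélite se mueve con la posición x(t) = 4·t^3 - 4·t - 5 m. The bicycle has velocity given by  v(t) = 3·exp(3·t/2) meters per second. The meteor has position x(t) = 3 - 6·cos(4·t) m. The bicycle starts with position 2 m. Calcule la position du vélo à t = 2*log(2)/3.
Nous devons intégrer notre équation de la vitesse v(t) = 3·exp(3·t/2) 1 fois. En prenant ∫v(t)dt et en appliquant x(0) = 2, nous trouvons x(t) = 2·exp(3·t/2). De l'équation de la position x(t) = 2·exp(3·t/2), nous substituons t = 2*log(2)/3 pour obtenir x = 4.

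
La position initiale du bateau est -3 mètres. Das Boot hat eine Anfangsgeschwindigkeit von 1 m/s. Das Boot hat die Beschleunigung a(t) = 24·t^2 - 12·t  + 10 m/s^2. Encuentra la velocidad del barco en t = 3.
Debemos encontrar la antiderivada de nuestra ecuación de la aceleración a(t) = 24·t^2 - 12·t + 10 1 vez. Integrando la aceleración y usando la condición inicial v(0) = 1, obtenemos v(t) = 8·t^3 - 6·t^2 + 10·t + 1. De la ecuación de la velocidad v(t) = 8·t^3 - 6·t^2 + 10·t + 1, sustituimos t = 3 para obtener v = 193.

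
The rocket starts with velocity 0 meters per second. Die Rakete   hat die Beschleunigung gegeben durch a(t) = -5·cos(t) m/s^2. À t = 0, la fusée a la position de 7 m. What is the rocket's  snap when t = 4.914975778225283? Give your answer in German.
Wir müssen unsere Gleichung für die Beschleunigung a(t) = -5·cos(t) 2-mal ableiten. Mit d/dt von a(t) finden wir j(t) = 5·sin(t). Die Ableitung von dem Ruck ergibt den Snap: s(t) = 5·cos(t). Wir haben den Snap s(t) = 5·cos(t). Durch Einsetzen von t = 4.914975778225283: s(4.914975778225283) = 1.00601948687498.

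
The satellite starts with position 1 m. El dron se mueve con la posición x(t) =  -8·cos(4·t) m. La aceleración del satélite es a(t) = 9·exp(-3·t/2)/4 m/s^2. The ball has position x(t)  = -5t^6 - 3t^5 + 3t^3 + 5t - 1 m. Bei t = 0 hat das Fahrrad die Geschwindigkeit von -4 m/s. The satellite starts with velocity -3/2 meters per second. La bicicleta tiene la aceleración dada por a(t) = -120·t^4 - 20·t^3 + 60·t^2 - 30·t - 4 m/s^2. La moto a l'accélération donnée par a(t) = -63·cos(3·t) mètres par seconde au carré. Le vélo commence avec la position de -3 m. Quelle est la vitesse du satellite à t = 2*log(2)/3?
En partant de l'accélération a(t) = 9·exp(-3·t/2)/4, nous prenons 1 intégrale. En intégrant l'accélération et en utilisant la condition initiale v(0) = -3/2, nous obtenons v(t) = -3·exp(-3·t/2)/2. En utilisant v(t) = -3·exp(-3·t/2)/2 et en substituant t = 2*log(2)/3, nous trouvons v = -3/4.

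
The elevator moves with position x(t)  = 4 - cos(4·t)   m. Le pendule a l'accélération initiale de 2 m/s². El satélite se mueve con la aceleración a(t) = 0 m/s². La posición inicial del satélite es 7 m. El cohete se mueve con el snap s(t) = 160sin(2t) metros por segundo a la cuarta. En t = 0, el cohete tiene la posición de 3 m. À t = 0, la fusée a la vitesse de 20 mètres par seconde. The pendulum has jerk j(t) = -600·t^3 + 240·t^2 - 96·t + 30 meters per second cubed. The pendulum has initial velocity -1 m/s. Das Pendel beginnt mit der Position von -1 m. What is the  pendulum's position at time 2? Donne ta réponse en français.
En partant du jerk j(t) = -600·t^3 + 240·t^2 - 96·t + 30, nous prenons 3 primitives. La primitive du jerk est l'accélération. En utilisant a(0) = 2, nous obtenons a(t) = -150·t^4 + 80·t^3 - 48·t^2 + 30·t + 2. La primitive de l'accélération, avec v(0) = -1, donne la vitesse: v(t) = -30·t^5 + 20·t^4 - 16·t^3 + 15·t^2 + 2·t - 1. L'intégrale de la vitesse est la position. En utilisant x(0) = -1, nous obtenons x(t) = -5·t^6 + 4·t^5 - 4·t^4 + 5·t^3 + t^2 - t - 1. En utilisant x(t) = -5·t^6 + 4·t^5 - 4·t^4 + 5·t^3 + t^2 - t - 1 et en substituant t = 2, nous trouvons x = -215.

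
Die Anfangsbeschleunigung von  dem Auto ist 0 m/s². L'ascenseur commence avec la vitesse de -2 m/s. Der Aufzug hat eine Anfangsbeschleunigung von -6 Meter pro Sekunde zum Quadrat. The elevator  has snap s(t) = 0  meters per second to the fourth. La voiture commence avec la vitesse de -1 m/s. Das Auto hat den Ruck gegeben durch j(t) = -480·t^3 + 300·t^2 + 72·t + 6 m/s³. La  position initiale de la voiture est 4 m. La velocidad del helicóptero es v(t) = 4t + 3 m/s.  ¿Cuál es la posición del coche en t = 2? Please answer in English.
To solve this, we need to take 3 integrals of our jerk equation j(t) = -480·t^3 + 300·t^2 + 72·t + 6. Taking ∫j(t)dt and applying a(0) = 0, we find a(t) = 2·t·(-60·t^3 + 50·t^2 + 18·t + 3). Finding the antiderivative of a(t) and using v(0) = -1: v(t) = -24·t^5 + 25·t^4 + 12·t^3 + 3·t^2 - 1. Taking ∫v(t)dt and applying x(0) = 4, we find x(t) = -4·t^6 + 5·t^5 + 3·t^4 + t^3 - t + 4. Using x(t) = -4·t^6 + 5·t^5 + 3·t^4 + t^3 - t + 4 and substituting t = 2, we find x = -38.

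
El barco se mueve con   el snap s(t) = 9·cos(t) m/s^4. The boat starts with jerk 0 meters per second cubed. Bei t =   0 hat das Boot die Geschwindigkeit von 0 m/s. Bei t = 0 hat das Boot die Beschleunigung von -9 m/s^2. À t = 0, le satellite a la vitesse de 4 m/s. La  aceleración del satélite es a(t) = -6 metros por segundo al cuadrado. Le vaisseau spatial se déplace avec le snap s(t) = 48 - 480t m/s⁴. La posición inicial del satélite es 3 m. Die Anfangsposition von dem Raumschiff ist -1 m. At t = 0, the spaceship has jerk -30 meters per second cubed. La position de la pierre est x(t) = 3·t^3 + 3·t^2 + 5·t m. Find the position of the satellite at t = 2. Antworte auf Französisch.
Pour résoudre ceci, nous devons prendre 2 intégrales de notre équation de l'accélération a(t) = -6. L'intégrale de l'accélération, avec v(0) = 4, donne la vitesse: v(t) = 4 - 6·t. La primitive de la vitesse, avec x(0) = 3, donne la position: x(t) = -3·t^2 + 4·t + 3. En utilisant x(t) = -3·t^2 + 4·t + 3 et en substituant t = 2, nous trouvons x = -1.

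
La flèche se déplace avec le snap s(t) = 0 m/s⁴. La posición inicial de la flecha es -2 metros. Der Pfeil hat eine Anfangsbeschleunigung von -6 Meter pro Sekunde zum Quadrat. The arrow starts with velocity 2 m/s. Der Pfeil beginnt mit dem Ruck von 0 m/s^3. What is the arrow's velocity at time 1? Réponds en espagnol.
Debemos encontrar la antiderivada de nuestra ecuación del snap s(t) = 0 3 veces. La antiderivada del snap es la sacudida. Usando j(0) = 0, obtenemos j(t) = 0. Integrando la sacudida y usando la condición inicial a(0) = -6, obtenemos a(t) = -6. Integrando la aceleración y usando la condición inicial v(0) = 2, obtenemos v(t) = 2 - 6·t. De la ecuación de la velocidad v(t) = 2 - 6·t, sustituimos t = 1 para obtener v = -4.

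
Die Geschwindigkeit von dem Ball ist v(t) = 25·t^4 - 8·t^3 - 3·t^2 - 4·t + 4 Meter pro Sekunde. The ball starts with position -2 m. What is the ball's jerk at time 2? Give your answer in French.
Pour résoudre ceci, nous devons prendre 2 dérivées de notre équation de la vitesse v(t) = 25·t^4 - 8·t^3 - 3·t^2 - 4·t + 4. La dérivée de la vitesse donne l'accélération: a(t) = 100·t^3 - 24·t^2 - 6·t - 4. En prenant d/dt de a(t), nous trouvons j(t) = 300·t^2 - 48·t - 6. Nous avons le jerk j(t) = 300·t^2 - 48·t - 6. En substituant t = 2: j(2) = 1098.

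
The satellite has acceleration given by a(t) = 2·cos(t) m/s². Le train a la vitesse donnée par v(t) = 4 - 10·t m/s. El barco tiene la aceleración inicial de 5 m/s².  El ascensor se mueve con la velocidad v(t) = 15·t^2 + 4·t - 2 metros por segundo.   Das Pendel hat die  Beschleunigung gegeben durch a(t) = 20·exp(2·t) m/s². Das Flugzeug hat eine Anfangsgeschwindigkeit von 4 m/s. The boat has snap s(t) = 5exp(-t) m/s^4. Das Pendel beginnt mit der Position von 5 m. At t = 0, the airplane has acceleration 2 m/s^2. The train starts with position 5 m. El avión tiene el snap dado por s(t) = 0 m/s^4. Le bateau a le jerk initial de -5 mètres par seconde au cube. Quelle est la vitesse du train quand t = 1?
Nous avons la vitesse v(t) = 4 - 10·t. En substituant t = 1: v(1) = -6.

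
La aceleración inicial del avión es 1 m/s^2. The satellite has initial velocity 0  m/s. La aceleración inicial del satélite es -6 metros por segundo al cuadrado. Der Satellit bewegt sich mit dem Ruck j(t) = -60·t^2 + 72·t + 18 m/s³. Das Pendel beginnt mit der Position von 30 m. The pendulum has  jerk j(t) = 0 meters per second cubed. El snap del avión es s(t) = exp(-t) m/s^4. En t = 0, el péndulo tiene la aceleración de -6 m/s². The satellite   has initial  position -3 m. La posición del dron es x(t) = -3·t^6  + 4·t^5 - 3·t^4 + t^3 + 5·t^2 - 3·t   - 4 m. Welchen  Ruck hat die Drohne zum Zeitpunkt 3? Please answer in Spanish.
Debemos derivar nuestra ecuación de la posición x(t) = -3·t^6 + 4·t^5 - 3·t^4 + t^3 + 5·t^2 - 3·t - 4 3 veces. La derivada de la posición da la velocidad: v(t) = -18·t^5 + 20·t^4 - 12·t^3 + 3·t^2 + 10·t - 3. Tomando d/dt de v(t), encontramos a(t) = -90·t^4 + 80·t^3 - 36·t^2 + 6·t + 10. Tomando d/dt de a(t), encontramos j(t) = -360·t^3 + 240·t^2 - 72·t + 6. Tenemos la sacudida j(t) = -360·t^3 + 240·t^2 - 72·t + 6. Sustituyendo t = 3: j(3) = -7770.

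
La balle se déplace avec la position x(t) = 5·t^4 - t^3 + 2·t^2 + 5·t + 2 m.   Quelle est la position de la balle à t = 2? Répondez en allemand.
Aus der Gleichung für die Position x(t) = 5·t^4 - t^3 + 2·t^2 + 5·t + 2, setzen wir t = 2 ein und erhalten x = 92.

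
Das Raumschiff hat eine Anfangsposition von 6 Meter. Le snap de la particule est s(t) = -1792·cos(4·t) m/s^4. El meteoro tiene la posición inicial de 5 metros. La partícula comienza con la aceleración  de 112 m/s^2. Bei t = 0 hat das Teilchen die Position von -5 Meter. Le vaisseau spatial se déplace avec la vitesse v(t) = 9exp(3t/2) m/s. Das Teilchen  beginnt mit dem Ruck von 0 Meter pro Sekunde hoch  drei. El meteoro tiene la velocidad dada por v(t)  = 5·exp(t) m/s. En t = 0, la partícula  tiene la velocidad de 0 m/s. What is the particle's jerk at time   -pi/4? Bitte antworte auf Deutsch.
Ausgehend von dem Snap s(t) = -1792·cos(4·t), nehmen wir 1 Integral. Durch Integration von dem Snap und Verwendung der Anfangsbedingung j(0) = 0, erhalten wir j(t) = -448·sin(4·t). Wir haben den Ruck j(t) = -448·sin(4·t). Durch Einsetzen von t = -pi/4: j(-pi/4) = 0.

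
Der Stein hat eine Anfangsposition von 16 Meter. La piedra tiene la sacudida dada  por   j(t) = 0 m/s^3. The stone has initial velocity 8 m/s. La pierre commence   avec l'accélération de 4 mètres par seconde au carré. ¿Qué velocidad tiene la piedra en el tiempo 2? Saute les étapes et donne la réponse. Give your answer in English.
At t = 2, v = 16.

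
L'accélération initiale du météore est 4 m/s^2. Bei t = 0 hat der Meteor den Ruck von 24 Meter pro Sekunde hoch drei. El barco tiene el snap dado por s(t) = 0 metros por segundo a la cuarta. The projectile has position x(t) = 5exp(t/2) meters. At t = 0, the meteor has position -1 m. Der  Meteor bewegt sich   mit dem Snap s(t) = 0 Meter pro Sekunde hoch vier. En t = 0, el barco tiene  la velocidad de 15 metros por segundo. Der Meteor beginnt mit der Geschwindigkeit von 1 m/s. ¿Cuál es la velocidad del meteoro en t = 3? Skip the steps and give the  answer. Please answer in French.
La vitesse à t = 3 est v = 121.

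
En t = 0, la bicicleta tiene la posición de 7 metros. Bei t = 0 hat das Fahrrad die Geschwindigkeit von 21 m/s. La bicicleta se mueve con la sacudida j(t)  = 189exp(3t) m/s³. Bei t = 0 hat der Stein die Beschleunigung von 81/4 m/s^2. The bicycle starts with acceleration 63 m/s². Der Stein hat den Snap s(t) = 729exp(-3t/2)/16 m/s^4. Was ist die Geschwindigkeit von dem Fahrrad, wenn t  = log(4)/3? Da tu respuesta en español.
Necesitamos integrar nuestra ecuación de la sacudida j(t) = 189·exp(3·t) 2 veces. La antiderivada de la sacudida es la aceleración. Usando a(0) = 63, obtenemos a(t) = 63·exp(3·t). La integral de la aceleración, con v(0) = 21, da la velocidad: v(t) = 21·exp(3·t). Usando v(t) = 21·exp(3·t) y sustituyendo t = log(4)/3, encontramos v = 84.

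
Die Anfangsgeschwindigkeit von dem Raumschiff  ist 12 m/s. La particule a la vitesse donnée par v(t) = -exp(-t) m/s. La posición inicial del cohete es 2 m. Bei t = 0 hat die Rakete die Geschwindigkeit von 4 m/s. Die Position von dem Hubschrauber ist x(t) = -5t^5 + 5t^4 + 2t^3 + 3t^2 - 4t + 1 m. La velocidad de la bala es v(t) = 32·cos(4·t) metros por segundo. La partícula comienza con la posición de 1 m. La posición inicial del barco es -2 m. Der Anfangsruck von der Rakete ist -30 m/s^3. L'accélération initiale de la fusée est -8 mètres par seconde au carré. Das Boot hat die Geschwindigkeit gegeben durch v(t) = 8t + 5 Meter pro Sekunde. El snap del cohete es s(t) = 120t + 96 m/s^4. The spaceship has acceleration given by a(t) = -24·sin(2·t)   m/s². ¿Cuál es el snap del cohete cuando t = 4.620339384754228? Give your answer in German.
Wir haben den Snap s(t) = 120·t + 96. Durch Einsetzen von t = 4.620339384754228: s(4.620339384754228) = 650.440726170507.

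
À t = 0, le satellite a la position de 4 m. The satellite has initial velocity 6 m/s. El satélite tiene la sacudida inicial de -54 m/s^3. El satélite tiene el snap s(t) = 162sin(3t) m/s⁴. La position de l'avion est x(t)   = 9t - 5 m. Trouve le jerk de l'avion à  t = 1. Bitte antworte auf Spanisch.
Partiendo de la posición x(t) = 9·t - 5, tomamos 3 derivadas. La derivada de la posición da la velocidad: v(t) = 9. La derivada de la velocidad da la aceleración: a(t) = 0. Derivando la aceleración, obtenemos la sacudida: j(t) = 0. De la ecuación de la sacudida j(t) = 0, sustituimos t = 1 para obtener j = 0.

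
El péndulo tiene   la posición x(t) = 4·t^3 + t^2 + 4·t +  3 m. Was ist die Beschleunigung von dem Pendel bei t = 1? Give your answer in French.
En partant de la position x(t) = 4·t^3 + t^2 + 4·t + 3, nous prenons 2 dérivées. En prenant d/dt de x(t), nous trouvons v(t) = 12·t^2 + 2·t + 4. En prenant d/dt de v(t), nous trouvons a(t) = 24·t + 2. En utilisant a(t) = 24·t + 2 et en substituant t = 1, nous trouvons a = 26.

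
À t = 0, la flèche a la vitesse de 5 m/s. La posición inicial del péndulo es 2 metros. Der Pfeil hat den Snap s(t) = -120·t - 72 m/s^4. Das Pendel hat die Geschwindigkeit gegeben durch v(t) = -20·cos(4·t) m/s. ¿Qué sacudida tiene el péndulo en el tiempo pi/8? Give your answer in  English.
To solve this, we need to take 2 derivatives of our velocity equation v(t) = -20·cos(4·t). Differentiating velocity, we get acceleration: a(t) = 80·sin(4·t). Taking d/dt of a(t), we find j(t) = 320·cos(4·t). We have jerk j(t) = 320·cos(4·t). Substituting t = pi/8: j(pi/8) = 0.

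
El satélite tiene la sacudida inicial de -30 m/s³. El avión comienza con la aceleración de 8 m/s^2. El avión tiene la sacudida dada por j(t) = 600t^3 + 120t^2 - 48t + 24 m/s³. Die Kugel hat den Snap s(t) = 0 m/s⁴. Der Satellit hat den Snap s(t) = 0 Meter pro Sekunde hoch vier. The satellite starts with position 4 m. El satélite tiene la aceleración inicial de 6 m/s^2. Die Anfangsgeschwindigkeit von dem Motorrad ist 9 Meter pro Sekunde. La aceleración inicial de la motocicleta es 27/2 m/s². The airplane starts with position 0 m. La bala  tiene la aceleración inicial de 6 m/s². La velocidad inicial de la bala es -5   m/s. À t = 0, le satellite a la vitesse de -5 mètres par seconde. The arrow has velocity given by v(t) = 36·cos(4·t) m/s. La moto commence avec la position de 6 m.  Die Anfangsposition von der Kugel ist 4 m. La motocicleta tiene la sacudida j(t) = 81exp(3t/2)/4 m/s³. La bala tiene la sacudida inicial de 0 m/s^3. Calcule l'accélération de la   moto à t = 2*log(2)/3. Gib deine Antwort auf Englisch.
We need to integrate our jerk equation j(t) = 81·exp(3·t/2)/4 1 time. The antiderivative of jerk, with a(0) = 27/2, gives acceleration: a(t) = 27·exp(3·t/2)/2. From the given acceleration equation a(t) = 27·exp(3·t/2)/2, we substitute t = 2*log(2)/3 to get a = 27.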